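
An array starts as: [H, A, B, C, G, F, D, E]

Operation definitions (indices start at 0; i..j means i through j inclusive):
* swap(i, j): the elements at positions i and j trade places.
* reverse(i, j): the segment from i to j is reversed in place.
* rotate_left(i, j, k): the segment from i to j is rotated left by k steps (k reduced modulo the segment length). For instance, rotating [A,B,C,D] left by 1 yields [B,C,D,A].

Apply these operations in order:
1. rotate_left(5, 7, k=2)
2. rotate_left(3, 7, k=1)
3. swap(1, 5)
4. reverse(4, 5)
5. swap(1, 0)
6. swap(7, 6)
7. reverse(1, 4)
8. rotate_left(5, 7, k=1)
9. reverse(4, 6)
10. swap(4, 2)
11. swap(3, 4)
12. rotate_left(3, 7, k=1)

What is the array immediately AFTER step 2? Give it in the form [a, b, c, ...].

After 1 (rotate_left(5, 7, k=2)): [H, A, B, C, G, E, F, D]
After 2 (rotate_left(3, 7, k=1)): [H, A, B, G, E, F, D, C]

Answer: [H, A, B, G, E, F, D, C]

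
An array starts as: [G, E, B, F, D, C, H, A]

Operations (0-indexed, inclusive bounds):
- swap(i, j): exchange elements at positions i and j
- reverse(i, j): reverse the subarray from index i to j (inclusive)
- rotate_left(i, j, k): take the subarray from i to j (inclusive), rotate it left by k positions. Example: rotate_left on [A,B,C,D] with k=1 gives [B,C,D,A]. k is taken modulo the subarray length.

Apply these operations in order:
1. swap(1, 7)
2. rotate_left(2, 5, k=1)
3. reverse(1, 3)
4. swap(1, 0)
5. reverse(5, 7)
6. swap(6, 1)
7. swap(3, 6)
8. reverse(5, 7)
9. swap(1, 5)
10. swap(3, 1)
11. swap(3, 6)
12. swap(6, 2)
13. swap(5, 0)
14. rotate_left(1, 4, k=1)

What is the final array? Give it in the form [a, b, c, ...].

Answer: [H, B, A, C, G, D, F, E]

Derivation:
After 1 (swap(1, 7)): [G, A, B, F, D, C, H, E]
After 2 (rotate_left(2, 5, k=1)): [G, A, F, D, C, B, H, E]
After 3 (reverse(1, 3)): [G, D, F, A, C, B, H, E]
After 4 (swap(1, 0)): [D, G, F, A, C, B, H, E]
After 5 (reverse(5, 7)): [D, G, F, A, C, E, H, B]
After 6 (swap(6, 1)): [D, H, F, A, C, E, G, B]
After 7 (swap(3, 6)): [D, H, F, G, C, E, A, B]
After 8 (reverse(5, 7)): [D, H, F, G, C, B, A, E]
After 9 (swap(1, 5)): [D, B, F, G, C, H, A, E]
After 10 (swap(3, 1)): [D, G, F, B, C, H, A, E]
After 11 (swap(3, 6)): [D, G, F, A, C, H, B, E]
After 12 (swap(6, 2)): [D, G, B, A, C, H, F, E]
After 13 (swap(5, 0)): [H, G, B, A, C, D, F, E]
After 14 (rotate_left(1, 4, k=1)): [H, B, A, C, G, D, F, E]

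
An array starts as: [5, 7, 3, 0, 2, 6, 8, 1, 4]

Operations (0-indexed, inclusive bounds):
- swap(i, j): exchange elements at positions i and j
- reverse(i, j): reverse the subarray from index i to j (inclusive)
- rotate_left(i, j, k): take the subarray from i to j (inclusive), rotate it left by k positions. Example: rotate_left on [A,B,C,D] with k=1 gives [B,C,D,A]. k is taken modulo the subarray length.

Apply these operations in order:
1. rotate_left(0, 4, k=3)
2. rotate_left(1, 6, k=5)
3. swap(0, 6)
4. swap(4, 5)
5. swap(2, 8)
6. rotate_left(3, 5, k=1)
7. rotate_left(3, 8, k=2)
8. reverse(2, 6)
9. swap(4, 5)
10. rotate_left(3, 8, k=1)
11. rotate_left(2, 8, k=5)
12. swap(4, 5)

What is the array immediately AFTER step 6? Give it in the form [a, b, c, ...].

After 1 (rotate_left(0, 4, k=3)): [0, 2, 5, 7, 3, 6, 8, 1, 4]
After 2 (rotate_left(1, 6, k=5)): [0, 8, 2, 5, 7, 3, 6, 1, 4]
After 3 (swap(0, 6)): [6, 8, 2, 5, 7, 3, 0, 1, 4]
After 4 (swap(4, 5)): [6, 8, 2, 5, 3, 7, 0, 1, 4]
After 5 (swap(2, 8)): [6, 8, 4, 5, 3, 7, 0, 1, 2]
After 6 (rotate_left(3, 5, k=1)): [6, 8, 4, 3, 7, 5, 0, 1, 2]

Answer: [6, 8, 4, 3, 7, 5, 0, 1, 2]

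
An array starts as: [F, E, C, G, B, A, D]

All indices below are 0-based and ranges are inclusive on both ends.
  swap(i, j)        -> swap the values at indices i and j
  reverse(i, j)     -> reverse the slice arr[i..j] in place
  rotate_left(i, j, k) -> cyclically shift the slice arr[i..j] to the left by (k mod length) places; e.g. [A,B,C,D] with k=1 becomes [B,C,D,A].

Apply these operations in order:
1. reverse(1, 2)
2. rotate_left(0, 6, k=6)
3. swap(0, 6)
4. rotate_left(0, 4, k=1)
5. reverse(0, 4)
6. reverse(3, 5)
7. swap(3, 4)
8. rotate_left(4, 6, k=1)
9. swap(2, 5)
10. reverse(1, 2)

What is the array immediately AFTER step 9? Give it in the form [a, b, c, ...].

Answer: [A, G, D, F, C, E, B]

Derivation:
After 1 (reverse(1, 2)): [F, C, E, G, B, A, D]
After 2 (rotate_left(0, 6, k=6)): [D, F, C, E, G, B, A]
After 3 (swap(0, 6)): [A, F, C, E, G, B, D]
After 4 (rotate_left(0, 4, k=1)): [F, C, E, G, A, B, D]
After 5 (reverse(0, 4)): [A, G, E, C, F, B, D]
After 6 (reverse(3, 5)): [A, G, E, B, F, C, D]
After 7 (swap(3, 4)): [A, G, E, F, B, C, D]
After 8 (rotate_left(4, 6, k=1)): [A, G, E, F, C, D, B]
After 9 (swap(2, 5)): [A, G, D, F, C, E, B]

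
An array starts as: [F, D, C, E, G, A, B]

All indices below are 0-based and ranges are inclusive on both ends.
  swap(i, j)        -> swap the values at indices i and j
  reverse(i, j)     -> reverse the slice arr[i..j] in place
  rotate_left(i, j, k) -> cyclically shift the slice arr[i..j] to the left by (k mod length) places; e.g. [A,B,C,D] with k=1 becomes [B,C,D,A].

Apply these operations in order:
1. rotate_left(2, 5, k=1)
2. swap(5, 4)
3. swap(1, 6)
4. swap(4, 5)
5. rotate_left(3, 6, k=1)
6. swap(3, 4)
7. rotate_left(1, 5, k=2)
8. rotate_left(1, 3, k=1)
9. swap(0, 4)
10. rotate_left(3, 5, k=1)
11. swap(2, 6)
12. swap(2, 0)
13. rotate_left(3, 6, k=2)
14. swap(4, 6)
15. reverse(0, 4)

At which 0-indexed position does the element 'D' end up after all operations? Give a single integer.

After 1 (rotate_left(2, 5, k=1)): [F, D, E, G, A, C, B]
After 2 (swap(5, 4)): [F, D, E, G, C, A, B]
After 3 (swap(1, 6)): [F, B, E, G, C, A, D]
After 4 (swap(4, 5)): [F, B, E, G, A, C, D]
After 5 (rotate_left(3, 6, k=1)): [F, B, E, A, C, D, G]
After 6 (swap(3, 4)): [F, B, E, C, A, D, G]
After 7 (rotate_left(1, 5, k=2)): [F, C, A, D, B, E, G]
After 8 (rotate_left(1, 3, k=1)): [F, A, D, C, B, E, G]
After 9 (swap(0, 4)): [B, A, D, C, F, E, G]
After 10 (rotate_left(3, 5, k=1)): [B, A, D, F, E, C, G]
After 11 (swap(2, 6)): [B, A, G, F, E, C, D]
After 12 (swap(2, 0)): [G, A, B, F, E, C, D]
After 13 (rotate_left(3, 6, k=2)): [G, A, B, C, D, F, E]
After 14 (swap(4, 6)): [G, A, B, C, E, F, D]
After 15 (reverse(0, 4)): [E, C, B, A, G, F, D]

Answer: 6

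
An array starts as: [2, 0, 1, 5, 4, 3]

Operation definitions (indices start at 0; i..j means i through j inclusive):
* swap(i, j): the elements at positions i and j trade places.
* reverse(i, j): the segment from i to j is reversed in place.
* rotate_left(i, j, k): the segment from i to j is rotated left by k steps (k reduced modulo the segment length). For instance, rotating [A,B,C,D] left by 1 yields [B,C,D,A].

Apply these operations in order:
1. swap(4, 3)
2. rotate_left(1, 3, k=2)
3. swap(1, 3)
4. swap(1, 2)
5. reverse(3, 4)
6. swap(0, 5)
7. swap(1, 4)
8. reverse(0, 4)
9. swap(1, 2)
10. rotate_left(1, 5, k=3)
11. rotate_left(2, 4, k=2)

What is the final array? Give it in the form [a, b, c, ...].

Answer: [0, 3, 5, 2, 1, 4]

Derivation:
After 1 (swap(4, 3)): [2, 0, 1, 4, 5, 3]
After 2 (rotate_left(1, 3, k=2)): [2, 4, 0, 1, 5, 3]
After 3 (swap(1, 3)): [2, 1, 0, 4, 5, 3]
After 4 (swap(1, 2)): [2, 0, 1, 4, 5, 3]
After 5 (reverse(3, 4)): [2, 0, 1, 5, 4, 3]
After 6 (swap(0, 5)): [3, 0, 1, 5, 4, 2]
After 7 (swap(1, 4)): [3, 4, 1, 5, 0, 2]
After 8 (reverse(0, 4)): [0, 5, 1, 4, 3, 2]
After 9 (swap(1, 2)): [0, 1, 5, 4, 3, 2]
After 10 (rotate_left(1, 5, k=3)): [0, 3, 2, 1, 5, 4]
After 11 (rotate_left(2, 4, k=2)): [0, 3, 5, 2, 1, 4]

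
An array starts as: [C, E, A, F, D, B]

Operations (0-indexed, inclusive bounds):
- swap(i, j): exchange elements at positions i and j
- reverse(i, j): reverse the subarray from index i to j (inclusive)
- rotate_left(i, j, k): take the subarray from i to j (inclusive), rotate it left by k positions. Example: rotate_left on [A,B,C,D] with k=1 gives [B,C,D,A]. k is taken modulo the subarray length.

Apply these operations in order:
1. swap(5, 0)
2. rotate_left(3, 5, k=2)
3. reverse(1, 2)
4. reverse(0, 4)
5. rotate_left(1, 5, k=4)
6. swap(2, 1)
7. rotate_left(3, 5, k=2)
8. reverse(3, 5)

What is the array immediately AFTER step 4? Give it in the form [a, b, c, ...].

After 1 (swap(5, 0)): [B, E, A, F, D, C]
After 2 (rotate_left(3, 5, k=2)): [B, E, A, C, F, D]
After 3 (reverse(1, 2)): [B, A, E, C, F, D]
After 4 (reverse(0, 4)): [F, C, E, A, B, D]

Answer: [F, C, E, A, B, D]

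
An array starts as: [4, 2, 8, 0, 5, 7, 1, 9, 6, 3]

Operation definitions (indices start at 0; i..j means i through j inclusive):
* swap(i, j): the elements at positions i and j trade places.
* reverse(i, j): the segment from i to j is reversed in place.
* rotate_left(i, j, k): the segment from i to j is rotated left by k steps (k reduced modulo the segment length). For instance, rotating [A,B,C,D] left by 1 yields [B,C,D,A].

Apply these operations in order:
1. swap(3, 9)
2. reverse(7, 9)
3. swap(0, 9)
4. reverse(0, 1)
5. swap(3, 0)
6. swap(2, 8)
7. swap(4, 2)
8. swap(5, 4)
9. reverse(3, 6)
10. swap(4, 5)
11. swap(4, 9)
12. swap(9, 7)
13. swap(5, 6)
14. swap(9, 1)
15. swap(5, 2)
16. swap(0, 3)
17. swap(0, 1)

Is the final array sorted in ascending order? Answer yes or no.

After 1 (swap(3, 9)): [4, 2, 8, 3, 5, 7, 1, 9, 6, 0]
After 2 (reverse(7, 9)): [4, 2, 8, 3, 5, 7, 1, 0, 6, 9]
After 3 (swap(0, 9)): [9, 2, 8, 3, 5, 7, 1, 0, 6, 4]
After 4 (reverse(0, 1)): [2, 9, 8, 3, 5, 7, 1, 0, 6, 4]
After 5 (swap(3, 0)): [3, 9, 8, 2, 5, 7, 1, 0, 6, 4]
After 6 (swap(2, 8)): [3, 9, 6, 2, 5, 7, 1, 0, 8, 4]
After 7 (swap(4, 2)): [3, 9, 5, 2, 6, 7, 1, 0, 8, 4]
After 8 (swap(5, 4)): [3, 9, 5, 2, 7, 6, 1, 0, 8, 4]
After 9 (reverse(3, 6)): [3, 9, 5, 1, 6, 7, 2, 0, 8, 4]
After 10 (swap(4, 5)): [3, 9, 5, 1, 7, 6, 2, 0, 8, 4]
After 11 (swap(4, 9)): [3, 9, 5, 1, 4, 6, 2, 0, 8, 7]
After 12 (swap(9, 7)): [3, 9, 5, 1, 4, 6, 2, 7, 8, 0]
After 13 (swap(5, 6)): [3, 9, 5, 1, 4, 2, 6, 7, 8, 0]
After 14 (swap(9, 1)): [3, 0, 5, 1, 4, 2, 6, 7, 8, 9]
After 15 (swap(5, 2)): [3, 0, 2, 1, 4, 5, 6, 7, 8, 9]
After 16 (swap(0, 3)): [1, 0, 2, 3, 4, 5, 6, 7, 8, 9]
After 17 (swap(0, 1)): [0, 1, 2, 3, 4, 5, 6, 7, 8, 9]

Answer: yes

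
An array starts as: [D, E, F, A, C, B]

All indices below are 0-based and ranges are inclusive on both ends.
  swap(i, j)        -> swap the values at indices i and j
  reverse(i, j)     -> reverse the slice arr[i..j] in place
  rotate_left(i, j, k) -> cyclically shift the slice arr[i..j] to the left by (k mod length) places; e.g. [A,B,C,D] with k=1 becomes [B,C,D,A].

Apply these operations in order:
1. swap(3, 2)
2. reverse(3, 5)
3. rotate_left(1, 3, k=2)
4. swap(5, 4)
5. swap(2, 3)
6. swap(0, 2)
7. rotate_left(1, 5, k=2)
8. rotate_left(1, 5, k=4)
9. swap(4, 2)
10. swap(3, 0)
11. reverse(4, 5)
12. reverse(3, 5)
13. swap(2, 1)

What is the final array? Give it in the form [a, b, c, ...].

Answer: [F, C, D, E, B, A]

Derivation:
After 1 (swap(3, 2)): [D, E, A, F, C, B]
After 2 (reverse(3, 5)): [D, E, A, B, C, F]
After 3 (rotate_left(1, 3, k=2)): [D, B, E, A, C, F]
After 4 (swap(5, 4)): [D, B, E, A, F, C]
After 5 (swap(2, 3)): [D, B, A, E, F, C]
After 6 (swap(0, 2)): [A, B, D, E, F, C]
After 7 (rotate_left(1, 5, k=2)): [A, E, F, C, B, D]
After 8 (rotate_left(1, 5, k=4)): [A, D, E, F, C, B]
After 9 (swap(4, 2)): [A, D, C, F, E, B]
After 10 (swap(3, 0)): [F, D, C, A, E, B]
After 11 (reverse(4, 5)): [F, D, C, A, B, E]
After 12 (reverse(3, 5)): [F, D, C, E, B, A]
After 13 (swap(2, 1)): [F, C, D, E, B, A]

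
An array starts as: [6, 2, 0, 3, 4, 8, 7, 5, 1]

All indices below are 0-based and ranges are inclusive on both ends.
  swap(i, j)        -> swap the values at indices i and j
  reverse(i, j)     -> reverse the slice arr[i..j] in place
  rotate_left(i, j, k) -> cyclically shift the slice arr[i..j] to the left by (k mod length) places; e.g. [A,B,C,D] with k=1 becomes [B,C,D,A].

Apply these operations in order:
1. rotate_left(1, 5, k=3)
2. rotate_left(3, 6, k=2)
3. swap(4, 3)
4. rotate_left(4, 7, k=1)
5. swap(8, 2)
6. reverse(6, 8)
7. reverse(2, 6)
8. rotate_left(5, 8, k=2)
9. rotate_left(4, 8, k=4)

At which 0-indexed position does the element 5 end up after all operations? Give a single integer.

Answer: 7

Derivation:
After 1 (rotate_left(1, 5, k=3)): [6, 4, 8, 2, 0, 3, 7, 5, 1]
After 2 (rotate_left(3, 6, k=2)): [6, 4, 8, 3, 7, 2, 0, 5, 1]
After 3 (swap(4, 3)): [6, 4, 8, 7, 3, 2, 0, 5, 1]
After 4 (rotate_left(4, 7, k=1)): [6, 4, 8, 7, 2, 0, 5, 3, 1]
After 5 (swap(8, 2)): [6, 4, 1, 7, 2, 0, 5, 3, 8]
After 6 (reverse(6, 8)): [6, 4, 1, 7, 2, 0, 8, 3, 5]
After 7 (reverse(2, 6)): [6, 4, 8, 0, 2, 7, 1, 3, 5]
After 8 (rotate_left(5, 8, k=2)): [6, 4, 8, 0, 2, 3, 5, 7, 1]
After 9 (rotate_left(4, 8, k=4)): [6, 4, 8, 0, 1, 2, 3, 5, 7]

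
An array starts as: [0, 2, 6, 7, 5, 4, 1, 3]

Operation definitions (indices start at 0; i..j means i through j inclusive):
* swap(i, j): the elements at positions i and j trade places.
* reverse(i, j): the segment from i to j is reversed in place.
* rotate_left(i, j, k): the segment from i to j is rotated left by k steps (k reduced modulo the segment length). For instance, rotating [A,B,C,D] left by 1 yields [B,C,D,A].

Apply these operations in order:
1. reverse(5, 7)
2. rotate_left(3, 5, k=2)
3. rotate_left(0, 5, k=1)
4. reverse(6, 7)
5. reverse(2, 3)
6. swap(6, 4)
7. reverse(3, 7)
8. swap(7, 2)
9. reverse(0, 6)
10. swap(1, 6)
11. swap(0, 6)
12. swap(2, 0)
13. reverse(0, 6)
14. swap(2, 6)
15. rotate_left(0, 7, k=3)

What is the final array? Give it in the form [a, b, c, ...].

Answer: [1, 0, 2, 3, 7, 4, 6, 5]

Derivation:
After 1 (reverse(5, 7)): [0, 2, 6, 7, 5, 3, 1, 4]
After 2 (rotate_left(3, 5, k=2)): [0, 2, 6, 3, 7, 5, 1, 4]
After 3 (rotate_left(0, 5, k=1)): [2, 6, 3, 7, 5, 0, 1, 4]
After 4 (reverse(6, 7)): [2, 6, 3, 7, 5, 0, 4, 1]
After 5 (reverse(2, 3)): [2, 6, 7, 3, 5, 0, 4, 1]
After 6 (swap(6, 4)): [2, 6, 7, 3, 4, 0, 5, 1]
After 7 (reverse(3, 7)): [2, 6, 7, 1, 5, 0, 4, 3]
After 8 (swap(7, 2)): [2, 6, 3, 1, 5, 0, 4, 7]
After 9 (reverse(0, 6)): [4, 0, 5, 1, 3, 6, 2, 7]
After 10 (swap(1, 6)): [4, 2, 5, 1, 3, 6, 0, 7]
After 11 (swap(0, 6)): [0, 2, 5, 1, 3, 6, 4, 7]
After 12 (swap(2, 0)): [5, 2, 0, 1, 3, 6, 4, 7]
After 13 (reverse(0, 6)): [4, 6, 3, 1, 0, 2, 5, 7]
After 14 (swap(2, 6)): [4, 6, 5, 1, 0, 2, 3, 7]
After 15 (rotate_left(0, 7, k=3)): [1, 0, 2, 3, 7, 4, 6, 5]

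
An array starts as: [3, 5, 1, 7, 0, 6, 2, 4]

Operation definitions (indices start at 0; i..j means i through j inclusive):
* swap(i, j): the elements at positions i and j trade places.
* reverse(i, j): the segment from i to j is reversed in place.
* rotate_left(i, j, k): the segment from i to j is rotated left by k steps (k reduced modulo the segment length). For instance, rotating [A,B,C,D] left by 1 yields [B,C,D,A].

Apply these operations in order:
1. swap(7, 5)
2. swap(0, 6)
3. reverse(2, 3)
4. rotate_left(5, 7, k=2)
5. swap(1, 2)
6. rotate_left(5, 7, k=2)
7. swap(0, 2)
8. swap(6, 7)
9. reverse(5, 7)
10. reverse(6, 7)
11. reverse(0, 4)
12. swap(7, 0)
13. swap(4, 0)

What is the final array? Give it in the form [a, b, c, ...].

After 1 (swap(7, 5)): [3, 5, 1, 7, 0, 4, 2, 6]
After 2 (swap(0, 6)): [2, 5, 1, 7, 0, 4, 3, 6]
After 3 (reverse(2, 3)): [2, 5, 7, 1, 0, 4, 3, 6]
After 4 (rotate_left(5, 7, k=2)): [2, 5, 7, 1, 0, 6, 4, 3]
After 5 (swap(1, 2)): [2, 7, 5, 1, 0, 6, 4, 3]
After 6 (rotate_left(5, 7, k=2)): [2, 7, 5, 1, 0, 3, 6, 4]
After 7 (swap(0, 2)): [5, 7, 2, 1, 0, 3, 6, 4]
After 8 (swap(6, 7)): [5, 7, 2, 1, 0, 3, 4, 6]
After 9 (reverse(5, 7)): [5, 7, 2, 1, 0, 6, 4, 3]
After 10 (reverse(6, 7)): [5, 7, 2, 1, 0, 6, 3, 4]
After 11 (reverse(0, 4)): [0, 1, 2, 7, 5, 6, 3, 4]
After 12 (swap(7, 0)): [4, 1, 2, 7, 5, 6, 3, 0]
After 13 (swap(4, 0)): [5, 1, 2, 7, 4, 6, 3, 0]

Answer: [5, 1, 2, 7, 4, 6, 3, 0]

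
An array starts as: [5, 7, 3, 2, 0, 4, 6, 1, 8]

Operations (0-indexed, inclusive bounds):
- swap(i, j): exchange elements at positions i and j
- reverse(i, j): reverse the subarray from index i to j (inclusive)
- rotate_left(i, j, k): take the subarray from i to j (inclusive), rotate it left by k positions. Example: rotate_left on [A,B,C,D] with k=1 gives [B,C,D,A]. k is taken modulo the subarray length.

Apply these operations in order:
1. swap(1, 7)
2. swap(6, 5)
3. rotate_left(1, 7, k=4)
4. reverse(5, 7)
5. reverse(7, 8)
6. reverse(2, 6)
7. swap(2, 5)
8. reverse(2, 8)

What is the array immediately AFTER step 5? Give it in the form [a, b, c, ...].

After 1 (swap(1, 7)): [5, 1, 3, 2, 0, 4, 6, 7, 8]
After 2 (swap(6, 5)): [5, 1, 3, 2, 0, 6, 4, 7, 8]
After 3 (rotate_left(1, 7, k=4)): [5, 6, 4, 7, 1, 3, 2, 0, 8]
After 4 (reverse(5, 7)): [5, 6, 4, 7, 1, 0, 2, 3, 8]
After 5 (reverse(7, 8)): [5, 6, 4, 7, 1, 0, 2, 8, 3]

Answer: [5, 6, 4, 7, 1, 0, 2, 8, 3]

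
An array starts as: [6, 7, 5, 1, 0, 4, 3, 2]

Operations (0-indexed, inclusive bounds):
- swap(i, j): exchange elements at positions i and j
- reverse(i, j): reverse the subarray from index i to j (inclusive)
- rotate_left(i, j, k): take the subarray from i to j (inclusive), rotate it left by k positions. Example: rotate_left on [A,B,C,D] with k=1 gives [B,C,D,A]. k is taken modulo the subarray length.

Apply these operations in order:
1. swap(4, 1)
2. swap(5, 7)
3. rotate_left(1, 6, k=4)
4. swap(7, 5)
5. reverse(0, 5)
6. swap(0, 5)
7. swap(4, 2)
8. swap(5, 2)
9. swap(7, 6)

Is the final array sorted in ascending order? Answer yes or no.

After 1 (swap(4, 1)): [6, 0, 5, 1, 7, 4, 3, 2]
After 2 (swap(5, 7)): [6, 0, 5, 1, 7, 2, 3, 4]
After 3 (rotate_left(1, 6, k=4)): [6, 2, 3, 0, 5, 1, 7, 4]
After 4 (swap(7, 5)): [6, 2, 3, 0, 5, 4, 7, 1]
After 5 (reverse(0, 5)): [4, 5, 0, 3, 2, 6, 7, 1]
After 6 (swap(0, 5)): [6, 5, 0, 3, 2, 4, 7, 1]
After 7 (swap(4, 2)): [6, 5, 2, 3, 0, 4, 7, 1]
After 8 (swap(5, 2)): [6, 5, 4, 3, 0, 2, 7, 1]
After 9 (swap(7, 6)): [6, 5, 4, 3, 0, 2, 1, 7]

Answer: no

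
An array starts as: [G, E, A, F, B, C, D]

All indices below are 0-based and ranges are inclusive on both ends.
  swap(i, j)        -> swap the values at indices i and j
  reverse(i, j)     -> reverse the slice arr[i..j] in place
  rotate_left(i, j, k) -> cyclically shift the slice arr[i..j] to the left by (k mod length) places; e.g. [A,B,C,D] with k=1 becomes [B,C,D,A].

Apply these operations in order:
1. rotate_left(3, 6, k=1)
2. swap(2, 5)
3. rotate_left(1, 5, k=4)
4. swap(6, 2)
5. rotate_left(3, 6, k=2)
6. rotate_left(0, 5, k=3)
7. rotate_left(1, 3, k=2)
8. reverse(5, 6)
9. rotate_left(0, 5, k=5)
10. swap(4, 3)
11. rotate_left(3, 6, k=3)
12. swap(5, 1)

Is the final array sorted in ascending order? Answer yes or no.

After 1 (rotate_left(3, 6, k=1)): [G, E, A, B, C, D, F]
After 2 (swap(2, 5)): [G, E, D, B, C, A, F]
After 3 (rotate_left(1, 5, k=4)): [G, A, E, D, B, C, F]
After 4 (swap(6, 2)): [G, A, F, D, B, C, E]
After 5 (rotate_left(3, 6, k=2)): [G, A, F, C, E, D, B]
After 6 (rotate_left(0, 5, k=3)): [C, E, D, G, A, F, B]
After 7 (rotate_left(1, 3, k=2)): [C, G, E, D, A, F, B]
After 8 (reverse(5, 6)): [C, G, E, D, A, B, F]
After 9 (rotate_left(0, 5, k=5)): [B, C, G, E, D, A, F]
After 10 (swap(4, 3)): [B, C, G, D, E, A, F]
After 11 (rotate_left(3, 6, k=3)): [B, C, G, F, D, E, A]
After 12 (swap(5, 1)): [B, E, G, F, D, C, A]

Answer: no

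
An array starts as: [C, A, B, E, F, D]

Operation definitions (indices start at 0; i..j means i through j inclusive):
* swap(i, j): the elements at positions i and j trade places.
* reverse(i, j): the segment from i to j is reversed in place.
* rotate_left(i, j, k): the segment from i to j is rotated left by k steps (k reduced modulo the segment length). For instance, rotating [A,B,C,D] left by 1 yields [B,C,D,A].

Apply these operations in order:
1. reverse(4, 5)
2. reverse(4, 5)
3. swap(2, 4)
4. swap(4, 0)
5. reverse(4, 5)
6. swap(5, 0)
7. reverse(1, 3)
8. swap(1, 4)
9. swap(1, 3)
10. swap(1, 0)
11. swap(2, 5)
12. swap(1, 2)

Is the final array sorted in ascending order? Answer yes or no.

After 1 (reverse(4, 5)): [C, A, B, E, D, F]
After 2 (reverse(4, 5)): [C, A, B, E, F, D]
After 3 (swap(2, 4)): [C, A, F, E, B, D]
After 4 (swap(4, 0)): [B, A, F, E, C, D]
After 5 (reverse(4, 5)): [B, A, F, E, D, C]
After 6 (swap(5, 0)): [C, A, F, E, D, B]
After 7 (reverse(1, 3)): [C, E, F, A, D, B]
After 8 (swap(1, 4)): [C, D, F, A, E, B]
After 9 (swap(1, 3)): [C, A, F, D, E, B]
After 10 (swap(1, 0)): [A, C, F, D, E, B]
After 11 (swap(2, 5)): [A, C, B, D, E, F]
After 12 (swap(1, 2)): [A, B, C, D, E, F]

Answer: yes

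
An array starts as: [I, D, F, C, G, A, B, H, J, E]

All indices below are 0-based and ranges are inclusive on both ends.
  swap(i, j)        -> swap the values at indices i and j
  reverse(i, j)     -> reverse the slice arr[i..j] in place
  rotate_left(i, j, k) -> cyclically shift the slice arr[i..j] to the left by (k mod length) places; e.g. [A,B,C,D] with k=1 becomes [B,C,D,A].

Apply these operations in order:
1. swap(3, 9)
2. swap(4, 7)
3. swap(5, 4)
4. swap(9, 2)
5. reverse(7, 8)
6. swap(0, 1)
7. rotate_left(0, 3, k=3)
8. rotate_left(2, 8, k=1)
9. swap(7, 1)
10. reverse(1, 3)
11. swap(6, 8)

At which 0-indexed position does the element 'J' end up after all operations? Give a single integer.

Answer: 8

Derivation:
After 1 (swap(3, 9)): [I, D, F, E, G, A, B, H, J, C]
After 2 (swap(4, 7)): [I, D, F, E, H, A, B, G, J, C]
After 3 (swap(5, 4)): [I, D, F, E, A, H, B, G, J, C]
After 4 (swap(9, 2)): [I, D, C, E, A, H, B, G, J, F]
After 5 (reverse(7, 8)): [I, D, C, E, A, H, B, J, G, F]
After 6 (swap(0, 1)): [D, I, C, E, A, H, B, J, G, F]
After 7 (rotate_left(0, 3, k=3)): [E, D, I, C, A, H, B, J, G, F]
After 8 (rotate_left(2, 8, k=1)): [E, D, C, A, H, B, J, G, I, F]
After 9 (swap(7, 1)): [E, G, C, A, H, B, J, D, I, F]
After 10 (reverse(1, 3)): [E, A, C, G, H, B, J, D, I, F]
After 11 (swap(6, 8)): [E, A, C, G, H, B, I, D, J, F]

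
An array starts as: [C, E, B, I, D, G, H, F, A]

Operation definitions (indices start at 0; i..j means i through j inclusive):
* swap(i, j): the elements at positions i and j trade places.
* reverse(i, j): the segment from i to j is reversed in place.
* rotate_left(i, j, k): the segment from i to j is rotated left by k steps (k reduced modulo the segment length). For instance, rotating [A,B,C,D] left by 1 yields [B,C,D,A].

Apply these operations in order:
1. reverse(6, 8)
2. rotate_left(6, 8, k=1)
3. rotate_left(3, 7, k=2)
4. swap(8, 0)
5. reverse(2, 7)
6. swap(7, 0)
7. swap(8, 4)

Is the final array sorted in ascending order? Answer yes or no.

Answer: no

Derivation:
After 1 (reverse(6, 8)): [C, E, B, I, D, G, A, F, H]
After 2 (rotate_left(6, 8, k=1)): [C, E, B, I, D, G, F, H, A]
After 3 (rotate_left(3, 7, k=2)): [C, E, B, G, F, H, I, D, A]
After 4 (swap(8, 0)): [A, E, B, G, F, H, I, D, C]
After 5 (reverse(2, 7)): [A, E, D, I, H, F, G, B, C]
After 6 (swap(7, 0)): [B, E, D, I, H, F, G, A, C]
After 7 (swap(8, 4)): [B, E, D, I, C, F, G, A, H]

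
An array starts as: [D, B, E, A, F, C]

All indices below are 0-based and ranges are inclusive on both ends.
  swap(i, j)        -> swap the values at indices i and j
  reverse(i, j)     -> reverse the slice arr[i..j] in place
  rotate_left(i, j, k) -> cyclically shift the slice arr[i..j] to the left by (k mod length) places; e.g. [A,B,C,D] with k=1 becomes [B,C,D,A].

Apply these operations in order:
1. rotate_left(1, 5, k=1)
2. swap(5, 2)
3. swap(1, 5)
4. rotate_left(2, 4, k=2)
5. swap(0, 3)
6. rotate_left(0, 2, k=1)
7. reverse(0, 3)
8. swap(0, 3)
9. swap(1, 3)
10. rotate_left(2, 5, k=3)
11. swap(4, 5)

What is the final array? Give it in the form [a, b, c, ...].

After 1 (rotate_left(1, 5, k=1)): [D, E, A, F, C, B]
After 2 (swap(5, 2)): [D, E, B, F, C, A]
After 3 (swap(1, 5)): [D, A, B, F, C, E]
After 4 (rotate_left(2, 4, k=2)): [D, A, C, B, F, E]
After 5 (swap(0, 3)): [B, A, C, D, F, E]
After 6 (rotate_left(0, 2, k=1)): [A, C, B, D, F, E]
After 7 (reverse(0, 3)): [D, B, C, A, F, E]
After 8 (swap(0, 3)): [A, B, C, D, F, E]
After 9 (swap(1, 3)): [A, D, C, B, F, E]
After 10 (rotate_left(2, 5, k=3)): [A, D, E, C, B, F]
After 11 (swap(4, 5)): [A, D, E, C, F, B]

Answer: [A, D, E, C, F, B]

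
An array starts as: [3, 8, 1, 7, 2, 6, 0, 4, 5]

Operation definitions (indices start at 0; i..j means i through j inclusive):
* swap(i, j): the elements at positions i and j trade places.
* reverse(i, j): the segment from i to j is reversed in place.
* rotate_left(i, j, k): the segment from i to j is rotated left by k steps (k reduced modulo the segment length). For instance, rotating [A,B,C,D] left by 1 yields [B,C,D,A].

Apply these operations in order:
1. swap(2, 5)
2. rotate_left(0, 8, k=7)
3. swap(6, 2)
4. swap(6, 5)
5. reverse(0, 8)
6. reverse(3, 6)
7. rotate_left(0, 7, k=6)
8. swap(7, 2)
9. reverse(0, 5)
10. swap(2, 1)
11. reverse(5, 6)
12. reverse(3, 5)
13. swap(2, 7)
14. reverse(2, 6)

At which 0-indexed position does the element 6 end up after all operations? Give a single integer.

After 1 (swap(2, 5)): [3, 8, 6, 7, 2, 1, 0, 4, 5]
After 2 (rotate_left(0, 8, k=7)): [4, 5, 3, 8, 6, 7, 2, 1, 0]
After 3 (swap(6, 2)): [4, 5, 2, 8, 6, 7, 3, 1, 0]
After 4 (swap(6, 5)): [4, 5, 2, 8, 6, 3, 7, 1, 0]
After 5 (reverse(0, 8)): [0, 1, 7, 3, 6, 8, 2, 5, 4]
After 6 (reverse(3, 6)): [0, 1, 7, 2, 8, 6, 3, 5, 4]
After 7 (rotate_left(0, 7, k=6)): [3, 5, 0, 1, 7, 2, 8, 6, 4]
After 8 (swap(7, 2)): [3, 5, 6, 1, 7, 2, 8, 0, 4]
After 9 (reverse(0, 5)): [2, 7, 1, 6, 5, 3, 8, 0, 4]
After 10 (swap(2, 1)): [2, 1, 7, 6, 5, 3, 8, 0, 4]
After 11 (reverse(5, 6)): [2, 1, 7, 6, 5, 8, 3, 0, 4]
After 12 (reverse(3, 5)): [2, 1, 7, 8, 5, 6, 3, 0, 4]
After 13 (swap(2, 7)): [2, 1, 0, 8, 5, 6, 3, 7, 4]
After 14 (reverse(2, 6)): [2, 1, 3, 6, 5, 8, 0, 7, 4]

Answer: 3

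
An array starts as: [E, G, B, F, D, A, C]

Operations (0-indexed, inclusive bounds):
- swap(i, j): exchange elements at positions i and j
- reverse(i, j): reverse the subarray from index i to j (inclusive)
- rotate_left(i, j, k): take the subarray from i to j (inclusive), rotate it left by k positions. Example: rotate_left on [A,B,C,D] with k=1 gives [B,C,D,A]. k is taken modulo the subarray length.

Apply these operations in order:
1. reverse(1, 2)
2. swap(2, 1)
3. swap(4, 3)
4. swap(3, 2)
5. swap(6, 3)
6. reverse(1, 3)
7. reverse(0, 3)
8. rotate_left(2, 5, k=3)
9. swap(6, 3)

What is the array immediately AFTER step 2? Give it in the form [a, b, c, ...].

Answer: [E, G, B, F, D, A, C]

Derivation:
After 1 (reverse(1, 2)): [E, B, G, F, D, A, C]
After 2 (swap(2, 1)): [E, G, B, F, D, A, C]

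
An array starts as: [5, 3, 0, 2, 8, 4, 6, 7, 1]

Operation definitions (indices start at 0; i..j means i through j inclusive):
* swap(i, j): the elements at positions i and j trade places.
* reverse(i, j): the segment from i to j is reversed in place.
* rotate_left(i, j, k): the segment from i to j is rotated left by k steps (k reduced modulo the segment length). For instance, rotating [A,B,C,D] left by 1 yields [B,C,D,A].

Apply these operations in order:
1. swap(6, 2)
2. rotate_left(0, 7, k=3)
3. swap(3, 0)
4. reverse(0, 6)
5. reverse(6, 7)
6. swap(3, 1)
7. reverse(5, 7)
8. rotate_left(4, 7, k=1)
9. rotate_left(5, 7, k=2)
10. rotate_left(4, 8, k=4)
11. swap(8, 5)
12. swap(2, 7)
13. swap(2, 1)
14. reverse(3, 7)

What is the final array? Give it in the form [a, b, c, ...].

Answer: [3, 6, 2, 7, 4, 8, 1, 5, 0]

Derivation:
After 1 (swap(6, 2)): [5, 3, 6, 2, 8, 4, 0, 7, 1]
After 2 (rotate_left(0, 7, k=3)): [2, 8, 4, 0, 7, 5, 3, 6, 1]
After 3 (swap(3, 0)): [0, 8, 4, 2, 7, 5, 3, 6, 1]
After 4 (reverse(0, 6)): [3, 5, 7, 2, 4, 8, 0, 6, 1]
After 5 (reverse(6, 7)): [3, 5, 7, 2, 4, 8, 6, 0, 1]
After 6 (swap(3, 1)): [3, 2, 7, 5, 4, 8, 6, 0, 1]
After 7 (reverse(5, 7)): [3, 2, 7, 5, 4, 0, 6, 8, 1]
After 8 (rotate_left(4, 7, k=1)): [3, 2, 7, 5, 0, 6, 8, 4, 1]
After 9 (rotate_left(5, 7, k=2)): [3, 2, 7, 5, 0, 4, 6, 8, 1]
After 10 (rotate_left(4, 8, k=4)): [3, 2, 7, 5, 1, 0, 4, 6, 8]
After 11 (swap(8, 5)): [3, 2, 7, 5, 1, 8, 4, 6, 0]
After 12 (swap(2, 7)): [3, 2, 6, 5, 1, 8, 4, 7, 0]
After 13 (swap(2, 1)): [3, 6, 2, 5, 1, 8, 4, 7, 0]
After 14 (reverse(3, 7)): [3, 6, 2, 7, 4, 8, 1, 5, 0]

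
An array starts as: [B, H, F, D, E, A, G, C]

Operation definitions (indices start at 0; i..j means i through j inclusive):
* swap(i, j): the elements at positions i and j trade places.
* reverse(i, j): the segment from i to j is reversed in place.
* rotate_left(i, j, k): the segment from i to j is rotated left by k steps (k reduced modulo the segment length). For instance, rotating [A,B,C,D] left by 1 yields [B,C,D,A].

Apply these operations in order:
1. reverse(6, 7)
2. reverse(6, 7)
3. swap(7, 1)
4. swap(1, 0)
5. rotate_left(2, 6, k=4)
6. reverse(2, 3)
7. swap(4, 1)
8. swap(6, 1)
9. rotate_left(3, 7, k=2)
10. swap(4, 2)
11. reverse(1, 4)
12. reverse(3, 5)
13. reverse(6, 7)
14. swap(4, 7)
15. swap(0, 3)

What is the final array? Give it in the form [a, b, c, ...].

After 1 (reverse(6, 7)): [B, H, F, D, E, A, C, G]
After 2 (reverse(6, 7)): [B, H, F, D, E, A, G, C]
After 3 (swap(7, 1)): [B, C, F, D, E, A, G, H]
After 4 (swap(1, 0)): [C, B, F, D, E, A, G, H]
After 5 (rotate_left(2, 6, k=4)): [C, B, G, F, D, E, A, H]
After 6 (reverse(2, 3)): [C, B, F, G, D, E, A, H]
After 7 (swap(4, 1)): [C, D, F, G, B, E, A, H]
After 8 (swap(6, 1)): [C, A, F, G, B, E, D, H]
After 9 (rotate_left(3, 7, k=2)): [C, A, F, E, D, H, G, B]
After 10 (swap(4, 2)): [C, A, D, E, F, H, G, B]
After 11 (reverse(1, 4)): [C, F, E, D, A, H, G, B]
After 12 (reverse(3, 5)): [C, F, E, H, A, D, G, B]
After 13 (reverse(6, 7)): [C, F, E, H, A, D, B, G]
After 14 (swap(4, 7)): [C, F, E, H, G, D, B, A]
After 15 (swap(0, 3)): [H, F, E, C, G, D, B, A]

Answer: [H, F, E, C, G, D, B, A]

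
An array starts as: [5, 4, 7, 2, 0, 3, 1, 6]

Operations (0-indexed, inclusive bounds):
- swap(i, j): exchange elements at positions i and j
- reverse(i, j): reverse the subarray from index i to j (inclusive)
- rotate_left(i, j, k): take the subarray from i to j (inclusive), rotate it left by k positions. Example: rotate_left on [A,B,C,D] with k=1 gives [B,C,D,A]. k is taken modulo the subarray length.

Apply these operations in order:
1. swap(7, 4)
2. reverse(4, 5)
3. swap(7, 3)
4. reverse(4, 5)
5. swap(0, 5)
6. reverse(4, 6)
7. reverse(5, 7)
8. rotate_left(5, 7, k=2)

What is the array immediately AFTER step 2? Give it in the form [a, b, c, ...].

Answer: [5, 4, 7, 2, 3, 6, 1, 0]

Derivation:
After 1 (swap(7, 4)): [5, 4, 7, 2, 6, 3, 1, 0]
After 2 (reverse(4, 5)): [5, 4, 7, 2, 3, 6, 1, 0]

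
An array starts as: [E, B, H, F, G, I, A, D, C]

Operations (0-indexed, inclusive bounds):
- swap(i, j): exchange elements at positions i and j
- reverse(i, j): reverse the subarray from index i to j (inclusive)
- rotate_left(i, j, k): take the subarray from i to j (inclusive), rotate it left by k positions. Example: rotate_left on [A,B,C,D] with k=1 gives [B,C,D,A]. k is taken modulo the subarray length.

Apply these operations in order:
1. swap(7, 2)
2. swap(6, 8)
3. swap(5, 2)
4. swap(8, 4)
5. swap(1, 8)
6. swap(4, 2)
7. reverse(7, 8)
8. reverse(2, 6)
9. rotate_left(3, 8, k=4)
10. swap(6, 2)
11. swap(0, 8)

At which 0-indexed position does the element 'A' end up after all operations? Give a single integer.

Answer: 0

Derivation:
After 1 (swap(7, 2)): [E, B, D, F, G, I, A, H, C]
After 2 (swap(6, 8)): [E, B, D, F, G, I, C, H, A]
After 3 (swap(5, 2)): [E, B, I, F, G, D, C, H, A]
After 4 (swap(8, 4)): [E, B, I, F, A, D, C, H, G]
After 5 (swap(1, 8)): [E, G, I, F, A, D, C, H, B]
After 6 (swap(4, 2)): [E, G, A, F, I, D, C, H, B]
After 7 (reverse(7, 8)): [E, G, A, F, I, D, C, B, H]
After 8 (reverse(2, 6)): [E, G, C, D, I, F, A, B, H]
After 9 (rotate_left(3, 8, k=4)): [E, G, C, B, H, D, I, F, A]
After 10 (swap(6, 2)): [E, G, I, B, H, D, C, F, A]
After 11 (swap(0, 8)): [A, G, I, B, H, D, C, F, E]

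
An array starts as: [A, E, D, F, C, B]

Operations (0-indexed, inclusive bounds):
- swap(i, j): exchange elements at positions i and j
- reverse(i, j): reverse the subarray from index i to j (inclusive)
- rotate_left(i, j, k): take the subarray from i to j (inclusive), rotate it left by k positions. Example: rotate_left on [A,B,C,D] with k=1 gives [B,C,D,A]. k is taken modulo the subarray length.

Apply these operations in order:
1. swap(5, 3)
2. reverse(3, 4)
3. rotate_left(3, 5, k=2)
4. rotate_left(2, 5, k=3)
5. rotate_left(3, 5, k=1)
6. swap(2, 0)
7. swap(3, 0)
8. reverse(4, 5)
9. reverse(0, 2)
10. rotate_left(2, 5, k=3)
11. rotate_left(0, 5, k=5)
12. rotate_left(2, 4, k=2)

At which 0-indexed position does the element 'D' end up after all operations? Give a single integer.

Answer: 0

Derivation:
After 1 (swap(5, 3)): [A, E, D, B, C, F]
After 2 (reverse(3, 4)): [A, E, D, C, B, F]
After 3 (rotate_left(3, 5, k=2)): [A, E, D, F, C, B]
After 4 (rotate_left(2, 5, k=3)): [A, E, B, D, F, C]
After 5 (rotate_left(3, 5, k=1)): [A, E, B, F, C, D]
After 6 (swap(2, 0)): [B, E, A, F, C, D]
After 7 (swap(3, 0)): [F, E, A, B, C, D]
After 8 (reverse(4, 5)): [F, E, A, B, D, C]
After 9 (reverse(0, 2)): [A, E, F, B, D, C]
After 10 (rotate_left(2, 5, k=3)): [A, E, C, F, B, D]
After 11 (rotate_left(0, 5, k=5)): [D, A, E, C, F, B]
After 12 (rotate_left(2, 4, k=2)): [D, A, F, E, C, B]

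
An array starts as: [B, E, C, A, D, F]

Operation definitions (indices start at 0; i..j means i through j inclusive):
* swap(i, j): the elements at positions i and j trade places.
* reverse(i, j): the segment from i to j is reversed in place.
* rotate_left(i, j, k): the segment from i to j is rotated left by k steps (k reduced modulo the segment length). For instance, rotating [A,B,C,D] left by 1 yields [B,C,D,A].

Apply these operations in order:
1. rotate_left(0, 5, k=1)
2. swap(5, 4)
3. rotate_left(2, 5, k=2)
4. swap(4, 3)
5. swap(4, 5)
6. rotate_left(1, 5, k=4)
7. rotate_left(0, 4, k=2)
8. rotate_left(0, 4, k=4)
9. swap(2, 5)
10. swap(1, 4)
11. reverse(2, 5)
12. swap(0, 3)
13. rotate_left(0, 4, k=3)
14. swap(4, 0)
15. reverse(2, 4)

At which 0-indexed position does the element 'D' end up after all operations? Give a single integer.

Answer: 5

Derivation:
After 1 (rotate_left(0, 5, k=1)): [E, C, A, D, F, B]
After 2 (swap(5, 4)): [E, C, A, D, B, F]
After 3 (rotate_left(2, 5, k=2)): [E, C, B, F, A, D]
After 4 (swap(4, 3)): [E, C, B, A, F, D]
After 5 (swap(4, 5)): [E, C, B, A, D, F]
After 6 (rotate_left(1, 5, k=4)): [E, F, C, B, A, D]
After 7 (rotate_left(0, 4, k=2)): [C, B, A, E, F, D]
After 8 (rotate_left(0, 4, k=4)): [F, C, B, A, E, D]
After 9 (swap(2, 5)): [F, C, D, A, E, B]
After 10 (swap(1, 4)): [F, E, D, A, C, B]
After 11 (reverse(2, 5)): [F, E, B, C, A, D]
After 12 (swap(0, 3)): [C, E, B, F, A, D]
After 13 (rotate_left(0, 4, k=3)): [F, A, C, E, B, D]
After 14 (swap(4, 0)): [B, A, C, E, F, D]
After 15 (reverse(2, 4)): [B, A, F, E, C, D]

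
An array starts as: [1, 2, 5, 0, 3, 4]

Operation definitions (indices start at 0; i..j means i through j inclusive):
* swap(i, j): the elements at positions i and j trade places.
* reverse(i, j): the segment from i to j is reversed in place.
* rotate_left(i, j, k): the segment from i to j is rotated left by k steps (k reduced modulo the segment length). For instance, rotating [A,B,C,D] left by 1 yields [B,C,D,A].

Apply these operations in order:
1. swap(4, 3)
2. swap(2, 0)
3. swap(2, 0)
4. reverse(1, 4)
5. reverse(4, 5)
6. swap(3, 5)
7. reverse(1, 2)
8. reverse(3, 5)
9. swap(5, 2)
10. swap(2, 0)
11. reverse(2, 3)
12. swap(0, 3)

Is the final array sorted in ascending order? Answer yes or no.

After 1 (swap(4, 3)): [1, 2, 5, 3, 0, 4]
After 2 (swap(2, 0)): [5, 2, 1, 3, 0, 4]
After 3 (swap(2, 0)): [1, 2, 5, 3, 0, 4]
After 4 (reverse(1, 4)): [1, 0, 3, 5, 2, 4]
After 5 (reverse(4, 5)): [1, 0, 3, 5, 4, 2]
After 6 (swap(3, 5)): [1, 0, 3, 2, 4, 5]
After 7 (reverse(1, 2)): [1, 3, 0, 2, 4, 5]
After 8 (reverse(3, 5)): [1, 3, 0, 5, 4, 2]
After 9 (swap(5, 2)): [1, 3, 2, 5, 4, 0]
After 10 (swap(2, 0)): [2, 3, 1, 5, 4, 0]
After 11 (reverse(2, 3)): [2, 3, 5, 1, 4, 0]
After 12 (swap(0, 3)): [1, 3, 5, 2, 4, 0]

Answer: no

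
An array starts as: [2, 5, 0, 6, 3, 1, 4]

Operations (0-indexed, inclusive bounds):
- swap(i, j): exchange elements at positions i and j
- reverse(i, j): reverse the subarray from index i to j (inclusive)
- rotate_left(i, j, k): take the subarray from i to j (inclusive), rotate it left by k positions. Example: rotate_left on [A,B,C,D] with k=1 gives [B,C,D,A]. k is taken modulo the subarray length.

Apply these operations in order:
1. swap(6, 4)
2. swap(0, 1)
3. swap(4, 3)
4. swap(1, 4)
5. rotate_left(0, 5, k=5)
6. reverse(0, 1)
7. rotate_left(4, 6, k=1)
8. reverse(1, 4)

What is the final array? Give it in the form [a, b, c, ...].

Answer: [5, 2, 0, 6, 1, 3, 4]

Derivation:
After 1 (swap(6, 4)): [2, 5, 0, 6, 4, 1, 3]
After 2 (swap(0, 1)): [5, 2, 0, 6, 4, 1, 3]
After 3 (swap(4, 3)): [5, 2, 0, 4, 6, 1, 3]
After 4 (swap(1, 4)): [5, 6, 0, 4, 2, 1, 3]
After 5 (rotate_left(0, 5, k=5)): [1, 5, 6, 0, 4, 2, 3]
After 6 (reverse(0, 1)): [5, 1, 6, 0, 4, 2, 3]
After 7 (rotate_left(4, 6, k=1)): [5, 1, 6, 0, 2, 3, 4]
After 8 (reverse(1, 4)): [5, 2, 0, 6, 1, 3, 4]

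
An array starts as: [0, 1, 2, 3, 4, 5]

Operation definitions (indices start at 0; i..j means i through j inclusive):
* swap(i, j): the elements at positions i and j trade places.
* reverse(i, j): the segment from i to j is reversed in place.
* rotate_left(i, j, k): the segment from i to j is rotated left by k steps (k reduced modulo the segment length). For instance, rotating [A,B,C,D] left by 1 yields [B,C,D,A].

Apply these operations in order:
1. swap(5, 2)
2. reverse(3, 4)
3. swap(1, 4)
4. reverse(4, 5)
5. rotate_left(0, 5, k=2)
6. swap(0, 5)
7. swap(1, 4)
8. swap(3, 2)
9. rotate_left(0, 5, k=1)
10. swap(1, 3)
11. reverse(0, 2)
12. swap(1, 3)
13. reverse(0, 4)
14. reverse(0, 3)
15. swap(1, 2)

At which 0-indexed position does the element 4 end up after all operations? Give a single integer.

Answer: 1

Derivation:
After 1 (swap(5, 2)): [0, 1, 5, 3, 4, 2]
After 2 (reverse(3, 4)): [0, 1, 5, 4, 3, 2]
After 3 (swap(1, 4)): [0, 3, 5, 4, 1, 2]
After 4 (reverse(4, 5)): [0, 3, 5, 4, 2, 1]
After 5 (rotate_left(0, 5, k=2)): [5, 4, 2, 1, 0, 3]
After 6 (swap(0, 5)): [3, 4, 2, 1, 0, 5]
After 7 (swap(1, 4)): [3, 0, 2, 1, 4, 5]
After 8 (swap(3, 2)): [3, 0, 1, 2, 4, 5]
After 9 (rotate_left(0, 5, k=1)): [0, 1, 2, 4, 5, 3]
After 10 (swap(1, 3)): [0, 4, 2, 1, 5, 3]
After 11 (reverse(0, 2)): [2, 4, 0, 1, 5, 3]
After 12 (swap(1, 3)): [2, 1, 0, 4, 5, 3]
After 13 (reverse(0, 4)): [5, 4, 0, 1, 2, 3]
After 14 (reverse(0, 3)): [1, 0, 4, 5, 2, 3]
After 15 (swap(1, 2)): [1, 4, 0, 5, 2, 3]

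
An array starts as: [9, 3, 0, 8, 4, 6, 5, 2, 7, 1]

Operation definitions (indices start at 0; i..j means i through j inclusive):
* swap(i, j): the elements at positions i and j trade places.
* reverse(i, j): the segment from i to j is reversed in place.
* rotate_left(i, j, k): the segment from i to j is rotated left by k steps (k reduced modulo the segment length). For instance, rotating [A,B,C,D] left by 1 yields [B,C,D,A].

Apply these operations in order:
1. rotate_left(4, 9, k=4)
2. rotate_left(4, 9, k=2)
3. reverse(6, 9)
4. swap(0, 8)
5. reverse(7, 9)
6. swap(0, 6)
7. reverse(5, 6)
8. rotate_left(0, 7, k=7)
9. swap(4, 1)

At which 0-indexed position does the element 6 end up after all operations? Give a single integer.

Answer: 7

Derivation:
After 1 (rotate_left(4, 9, k=4)): [9, 3, 0, 8, 7, 1, 4, 6, 5, 2]
After 2 (rotate_left(4, 9, k=2)): [9, 3, 0, 8, 4, 6, 5, 2, 7, 1]
After 3 (reverse(6, 9)): [9, 3, 0, 8, 4, 6, 1, 7, 2, 5]
After 4 (swap(0, 8)): [2, 3, 0, 8, 4, 6, 1, 7, 9, 5]
After 5 (reverse(7, 9)): [2, 3, 0, 8, 4, 6, 1, 5, 9, 7]
After 6 (swap(0, 6)): [1, 3, 0, 8, 4, 6, 2, 5, 9, 7]
After 7 (reverse(5, 6)): [1, 3, 0, 8, 4, 2, 6, 5, 9, 7]
After 8 (rotate_left(0, 7, k=7)): [5, 1, 3, 0, 8, 4, 2, 6, 9, 7]
After 9 (swap(4, 1)): [5, 8, 3, 0, 1, 4, 2, 6, 9, 7]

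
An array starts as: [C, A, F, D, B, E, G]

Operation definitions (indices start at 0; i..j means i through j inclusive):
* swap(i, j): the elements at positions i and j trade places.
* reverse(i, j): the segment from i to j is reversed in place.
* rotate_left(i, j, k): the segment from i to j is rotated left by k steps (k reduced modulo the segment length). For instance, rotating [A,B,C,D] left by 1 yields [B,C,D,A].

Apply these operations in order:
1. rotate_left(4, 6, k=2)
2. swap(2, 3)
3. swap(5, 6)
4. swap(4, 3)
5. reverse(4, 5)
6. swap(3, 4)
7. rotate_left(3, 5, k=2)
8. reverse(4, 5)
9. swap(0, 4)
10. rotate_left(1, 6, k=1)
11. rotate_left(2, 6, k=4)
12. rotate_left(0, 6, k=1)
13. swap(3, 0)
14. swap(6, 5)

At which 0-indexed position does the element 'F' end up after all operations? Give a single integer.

Answer: 2

Derivation:
After 1 (rotate_left(4, 6, k=2)): [C, A, F, D, G, B, E]
After 2 (swap(2, 3)): [C, A, D, F, G, B, E]
After 3 (swap(5, 6)): [C, A, D, F, G, E, B]
After 4 (swap(4, 3)): [C, A, D, G, F, E, B]
After 5 (reverse(4, 5)): [C, A, D, G, E, F, B]
After 6 (swap(3, 4)): [C, A, D, E, G, F, B]
After 7 (rotate_left(3, 5, k=2)): [C, A, D, F, E, G, B]
After 8 (reverse(4, 5)): [C, A, D, F, G, E, B]
After 9 (swap(0, 4)): [G, A, D, F, C, E, B]
After 10 (rotate_left(1, 6, k=1)): [G, D, F, C, E, B, A]
After 11 (rotate_left(2, 6, k=4)): [G, D, A, F, C, E, B]
After 12 (rotate_left(0, 6, k=1)): [D, A, F, C, E, B, G]
After 13 (swap(3, 0)): [C, A, F, D, E, B, G]
After 14 (swap(6, 5)): [C, A, F, D, E, G, B]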